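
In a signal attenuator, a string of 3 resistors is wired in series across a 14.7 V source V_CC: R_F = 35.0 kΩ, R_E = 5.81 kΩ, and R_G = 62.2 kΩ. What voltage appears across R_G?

Total series resistance ΣR = 35.0 + 5.81 + 62.2 = 103.0 kΩ.
By the voltage-divider rule, V = 14.7 × 62.20/103.0 = 8.876 V.

V ≈ 8.88 V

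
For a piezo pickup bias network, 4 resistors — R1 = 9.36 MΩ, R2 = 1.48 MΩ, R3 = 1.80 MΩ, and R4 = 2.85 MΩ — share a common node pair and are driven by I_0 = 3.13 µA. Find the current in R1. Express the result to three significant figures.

I ≈ 0.198 µA

ΣG = 1/9.36 + 1/1.48 + 1/1.80 + 1/2.85 = 1.689.
By the current-divider rule, I = I_0 · G_k/ΣG = 3.13 × 0.06326 = 0.1980 µA.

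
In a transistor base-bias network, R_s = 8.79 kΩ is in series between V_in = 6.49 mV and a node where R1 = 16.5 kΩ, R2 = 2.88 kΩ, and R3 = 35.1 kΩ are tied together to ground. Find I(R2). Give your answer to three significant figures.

Combine the parallel branches: R_p = (1/16.5 + 1/2.88 + 1/35.1)⁻¹ = 2.292 kΩ.
Node voltage V_A = V_in · R_p/(R_s + R_p) = 6.49 × 0.2068 = 1.342 mV.
I(R2) = V_A / R2 = 1.342/2.88 = 0.4661 µA.
(Check via current divider: I_total = 0.5856 µA; share G_k/ΣG = 0.7958 → same result.)

I ≈ 0.466 µA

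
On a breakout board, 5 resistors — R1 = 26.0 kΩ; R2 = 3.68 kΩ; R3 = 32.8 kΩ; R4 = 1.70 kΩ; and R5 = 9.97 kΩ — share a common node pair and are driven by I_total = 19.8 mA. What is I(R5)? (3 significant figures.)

I ≈ 1.93 mA

Total conductance ΣG = 1/26.0 + 1/3.68 + 1/32.8 + 1/1.70 + 1/9.97 = 1.029 (units of 1/kΩ).
R5 takes the fraction G_k/ΣG = 0.1003/1.029 = 0.09745, so I = 19.8 × 0.09745 = 1.930 mA.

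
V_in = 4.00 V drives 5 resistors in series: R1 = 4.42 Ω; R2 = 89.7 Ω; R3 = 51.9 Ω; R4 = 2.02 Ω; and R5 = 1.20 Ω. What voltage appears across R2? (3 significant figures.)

V ≈ 2.40 V

Total series resistance ΣR = 4.42 + 89.7 + 51.9 + 2.02 + 1.20 = 149.2 Ω.
V = V_in · R/ΣR = 4.00 × 0.6010 = 2.404 V.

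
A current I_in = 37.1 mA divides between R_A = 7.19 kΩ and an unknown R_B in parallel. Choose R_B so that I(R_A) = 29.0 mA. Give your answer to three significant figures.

R_B ≈ 25.7 kΩ

Two-branch current divider: I_A = I_in · R_B/(R_A + R_B).
With f = 0.7817, R_B = R_A · f/(1−f) = 7.19 × 3.580 = 25.74 kΩ.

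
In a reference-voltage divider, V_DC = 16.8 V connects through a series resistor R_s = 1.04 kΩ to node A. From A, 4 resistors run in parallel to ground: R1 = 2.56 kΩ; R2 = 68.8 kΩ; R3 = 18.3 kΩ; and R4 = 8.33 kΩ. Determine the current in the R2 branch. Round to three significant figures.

I ≈ 0.152 mA

Equivalent of the parallel group: R_p = 1.725 kΩ.
Node voltage V_A = V_DC · R_p/(R_s + R_p) = 16.8 × 0.6238 = 10.48 V.
I(R2) = V_A / R2 = 10.48/68.8 = 0.1523 mA.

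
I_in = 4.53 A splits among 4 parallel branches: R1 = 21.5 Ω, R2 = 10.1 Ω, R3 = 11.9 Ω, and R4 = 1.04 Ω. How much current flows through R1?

I ≈ 0.177 A

Total conductance ΣG = 1/21.5 + 1/10.1 + 1/11.9 + 1/1.04 = 1.191 (units of 1/Ω).
R1 takes the fraction G_k/ΣG = 0.04651/1.191 = 0.03905, so I = 4.53 × 0.03905 = 0.1769 A.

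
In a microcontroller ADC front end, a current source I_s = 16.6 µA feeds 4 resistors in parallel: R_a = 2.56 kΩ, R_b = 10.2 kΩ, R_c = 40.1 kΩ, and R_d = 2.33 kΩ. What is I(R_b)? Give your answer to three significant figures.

I ≈ 1.73 µA

Conductances: ΣG = 1/2.56 + 1/10.2 + 1/40.1 + 1/2.33 = 0.9428 (1/kΩ).
Current divider: I(R_b) = I_s · G_k/ΣG = 16.6 × (0.09804/0.9428) = 16.6 × 0.1040 = 1.726 µA.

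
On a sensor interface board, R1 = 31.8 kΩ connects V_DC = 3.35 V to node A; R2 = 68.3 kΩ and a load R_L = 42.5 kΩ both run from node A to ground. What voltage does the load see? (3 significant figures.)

R2 ‖ R_L = (68.3 × 42.5)/(68.3 + 42.5) = 26.20 kΩ.
Now apply the divider: V_out = 3.35 × 0.4517 = 1.513 V.
(Unloaded it would be 2.29 V; the load pulls it down.)

V_out ≈ 1.51 V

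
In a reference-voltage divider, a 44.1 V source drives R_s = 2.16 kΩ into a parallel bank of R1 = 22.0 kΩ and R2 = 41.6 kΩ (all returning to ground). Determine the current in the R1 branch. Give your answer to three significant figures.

I ≈ 1.74 mA

Equivalent of the parallel group: R_p = 14.39 kΩ.
V_A by voltage divider: V_A = 44.1 × 14.39/(2.16 + 14.39) = 38.34 V.
I(R1) = V_A / R1 = 38.34/22.0 = 1.743 mA.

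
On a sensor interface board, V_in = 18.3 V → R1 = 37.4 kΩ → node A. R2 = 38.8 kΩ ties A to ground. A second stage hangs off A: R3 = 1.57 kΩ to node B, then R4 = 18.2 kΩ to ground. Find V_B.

V_B ≈ 4.37 V

The second stage (R3 + R4 = 19.77 kΩ) loads node A in parallel with R2.
R2 ‖ (R3+R4) = 13.10 kΩ.
First divider: V_A = V_in · 13.10/(37.4 + 13.10) = 4.746 V.
Then the unloaded second divider: V_B = V_A × R4/(R3+R4) = 4.746 × 0.9206 = 4.369 V.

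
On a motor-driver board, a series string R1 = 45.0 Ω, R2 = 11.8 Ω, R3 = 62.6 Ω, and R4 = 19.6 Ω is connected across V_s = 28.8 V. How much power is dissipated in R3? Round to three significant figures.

P ≈ 2.69 W

The common current is I = 28.8/139.0 = 0.2072 A.
P = I²R = 0.04293 × 62.6 = 2.687 W.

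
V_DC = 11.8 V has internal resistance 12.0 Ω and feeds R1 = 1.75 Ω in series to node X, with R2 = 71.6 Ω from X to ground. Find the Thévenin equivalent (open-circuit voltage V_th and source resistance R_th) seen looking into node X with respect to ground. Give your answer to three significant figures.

R1' = 12.0 + 1.75 = 13.75 Ω (source resistance + R1).
V_th is the unloaded tap voltage: V_DC · R2/(R1'+R2) = 11.8 × 0.8389 = 9.899 V.
With V_DC suppressed (replaced by a short), R_th = R1' ‖ R2 = (13.75 × 71.6)/(13.75 + 71.6) = 11.53 Ω.

V_th ≈ 9.90 V, R_th ≈ 11.5 Ω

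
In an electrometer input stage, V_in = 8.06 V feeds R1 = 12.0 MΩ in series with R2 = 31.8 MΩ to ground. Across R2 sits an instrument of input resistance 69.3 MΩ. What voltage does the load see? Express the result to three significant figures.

First combine the lower leg with the load: R2 ‖ R_L = 21.80 MΩ.
Now apply the divider: V_out = 8.06 × 0.6449 = 5.198 V.

V_out ≈ 5.20 V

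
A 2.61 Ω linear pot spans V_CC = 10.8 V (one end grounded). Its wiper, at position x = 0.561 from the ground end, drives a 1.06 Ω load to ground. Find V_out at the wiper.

Split the track: R_lower = x·R_p = 1.464 Ω, R_upper = (1−x)·R_p = 1.146 Ω.
R_L loads the lower segment: effective lower R = 0.6149 Ω.
V_out = 10.8 × 0.6149/(1.146 + 0.6149) = 3.772 V.

V_out ≈ 3.77 V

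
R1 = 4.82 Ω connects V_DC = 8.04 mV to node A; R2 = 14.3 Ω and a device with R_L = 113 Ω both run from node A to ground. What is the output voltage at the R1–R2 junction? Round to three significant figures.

V_out ≈ 5.83 mV

R2 ‖ R_L = (14.3 × 113)/(14.3 + 113) = 12.69 Ω.
Now apply the divider: V_out = 8.04 × 0.7248 = 5.827 mV.
(Unloaded it would be 6.01 mV; the load pulls it down.)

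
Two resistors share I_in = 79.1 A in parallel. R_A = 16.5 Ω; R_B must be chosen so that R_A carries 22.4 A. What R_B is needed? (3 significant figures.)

R_B ≈ 6.52 Ω

In a two-way split, I_A/I_in = R_B/(R_A + R_B).
With f = 0.2832, R_B = R_A · f/(1−f) = 16.5 × 0.3951 = 6.519 Ω.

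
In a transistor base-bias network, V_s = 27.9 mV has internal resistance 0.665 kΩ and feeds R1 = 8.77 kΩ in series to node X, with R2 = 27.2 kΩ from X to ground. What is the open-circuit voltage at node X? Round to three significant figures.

R1' = 0.665 + 8.77 = 9.435 kΩ (source resistance + R1).
Open-circuit (no load on X): V_th = V_s · R2/(R1' + R2) = 27.9 × 27.2/(9.435 + 27.2) = 20.71 mV.

V_th ≈ 20.7 mV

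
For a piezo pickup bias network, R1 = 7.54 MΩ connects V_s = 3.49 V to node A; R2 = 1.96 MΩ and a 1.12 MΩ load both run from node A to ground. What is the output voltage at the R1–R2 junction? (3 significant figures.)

The load sits in parallel with R2, giving an effective lower resistance R2' = R2·R_L/(R2+R_L) = 0.7127 MΩ.
Voltage divider with the loaded lower leg: V_out = 3.49 × 0.7127/(7.54 + 0.7127) = 3.49 × 0.08636 = 0.3014 V.
(Unloaded it would be 0.720 V; the load pulls it down.)

V_out ≈ 0.301 V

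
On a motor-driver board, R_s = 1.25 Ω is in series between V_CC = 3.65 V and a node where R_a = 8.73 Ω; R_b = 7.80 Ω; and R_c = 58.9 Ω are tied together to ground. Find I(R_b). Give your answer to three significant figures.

I ≈ 0.353 A

Equivalent of the parallel group: R_p = 3.850 Ω.
V_A = 3.65 × 3.850/5.100 = 2.755 V.
I(R_b) = V_A / R_b = 2.755/7.80 = 0.3533 A.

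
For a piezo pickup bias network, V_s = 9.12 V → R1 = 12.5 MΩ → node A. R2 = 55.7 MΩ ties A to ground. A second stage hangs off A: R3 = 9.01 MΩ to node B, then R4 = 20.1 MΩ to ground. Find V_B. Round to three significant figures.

V_B ≈ 3.81 V

Node A sees R2 in parallel with the series input of stage 2, R3 + R4 = 29.11 MΩ.
R2 ‖ (R3+R4) = 19.12 MΩ.
So V_A = 9.12 × 0.6047 = 5.514 V.
Then the unloaded second divider: V_B = V_A × R4/(R3+R4) = 5.514 × 0.6905 = 3.808 V.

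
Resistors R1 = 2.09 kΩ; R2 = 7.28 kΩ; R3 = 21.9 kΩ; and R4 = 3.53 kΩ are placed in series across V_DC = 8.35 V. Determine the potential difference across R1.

V ≈ 0.501 V

ΣR = 2.09 + 7.28 + 21.9 + 3.53 = 34.80 kΩ.
By the voltage-divider rule, V = 8.35 × 2.090/34.80 = 0.5015 V.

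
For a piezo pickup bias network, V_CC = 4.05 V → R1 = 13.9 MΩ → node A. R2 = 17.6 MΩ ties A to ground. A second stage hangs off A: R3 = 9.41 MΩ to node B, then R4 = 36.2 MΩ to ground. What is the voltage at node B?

V_B ≈ 1.53 V

Looking into the second stage from A: R3 + R4 = 45.61 MΩ appears in parallel with R2.
R2 ‖ (R3+R4) = 12.70 MΩ.
V_A = 4.05 × 12.70/(13.9 + 12.70) = 1.934 V.
Then the unloaded second divider: V_B = V_A × R4/(R3+R4) = 1.934 × 0.7937 = 1.535 V.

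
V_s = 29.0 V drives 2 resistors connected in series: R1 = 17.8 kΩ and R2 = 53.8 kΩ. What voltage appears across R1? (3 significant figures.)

Total series resistance ΣR = 17.8 + 53.8 = 71.60 kΩ.
V = V_s · R/ΣR = 29.0 × 0.2486 = 7.209 V.

V ≈ 7.21 V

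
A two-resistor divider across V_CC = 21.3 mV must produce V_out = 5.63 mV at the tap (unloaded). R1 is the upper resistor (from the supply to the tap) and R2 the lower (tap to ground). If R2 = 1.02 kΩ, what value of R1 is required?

The divider ratio is R2/(R1+R2) = 5.63/21.3 = 0.2643.
R1 = R2·(1/k − 1) = 1.02 × 2.783 = 2.839 kΩ.

R1 ≈ 2.84 kΩ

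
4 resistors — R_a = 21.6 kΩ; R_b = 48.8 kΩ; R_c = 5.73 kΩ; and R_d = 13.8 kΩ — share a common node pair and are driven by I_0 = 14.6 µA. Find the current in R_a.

I ≈ 2.15 µA

Conductances: ΣG = 1/21.6 + 1/48.8 + 1/5.73 + 1/13.8 = 0.3138 (1/kΩ).
Current divider: I(R_a) = I_0 · G_k/ΣG = 14.6 × (0.04630/0.3138) = 14.6 × 0.1475 = 2.154 µA.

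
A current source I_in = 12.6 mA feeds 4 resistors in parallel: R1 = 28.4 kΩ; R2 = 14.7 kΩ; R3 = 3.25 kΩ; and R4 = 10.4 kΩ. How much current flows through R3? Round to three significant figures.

ΣG = 1/28.4 + 1/14.7 + 1/3.25 + 1/10.4 = 0.5071.
Current divider: I(R3) = I_in · G_k/ΣG = 12.6 × (0.3077/0.5071) = 12.6 × 0.6068 = 7.646 mA.

I ≈ 7.65 mA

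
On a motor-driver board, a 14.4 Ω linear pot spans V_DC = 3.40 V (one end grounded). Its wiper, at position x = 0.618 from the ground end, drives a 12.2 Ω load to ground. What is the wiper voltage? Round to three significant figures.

Lower segment x·R_p = 8.899 Ω; upper segment (1−x)·R_p = 5.501 Ω.
R_L loads the lower segment: effective lower R = 5.146 Ω.
Then V_out = V_DC · 5.146/(5.501 + 5.146) = 1.643 V.

V_out ≈ 1.64 V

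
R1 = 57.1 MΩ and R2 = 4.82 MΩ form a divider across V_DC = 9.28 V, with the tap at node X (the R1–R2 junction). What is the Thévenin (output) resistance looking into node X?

R_th ≈ 4.44 MΩ

With V_DC suppressed (replaced by a short), R_th = R1 ‖ R2 = (57.10 × 4.82)/(57.10 + 4.82) = 4.445 MΩ.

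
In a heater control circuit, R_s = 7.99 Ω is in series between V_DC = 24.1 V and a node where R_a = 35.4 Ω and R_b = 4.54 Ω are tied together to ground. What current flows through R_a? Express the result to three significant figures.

I ≈ 0.228 A

Combine the parallel branches: R_p = (1/35.4 + 1/4.54)⁻¹ = 4.024 Ω.
Node voltage V_A = V_DC · R_p/(R_s + R_p) = 24.1 × 0.3349 = 8.072 V.
I(R_a) = V_A / R_a = 8.072/35.4 = 0.2280 A.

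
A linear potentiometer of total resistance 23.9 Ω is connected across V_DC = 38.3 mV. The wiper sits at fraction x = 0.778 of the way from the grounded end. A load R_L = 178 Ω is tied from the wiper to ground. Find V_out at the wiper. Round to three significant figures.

V_out ≈ 29.1 mV

The pot divides into 5.306 Ω above the wiper and 18.59 Ω below.
R_L loads the lower segment: effective lower R = 16.84 Ω.
Then V_out = V_DC · 16.84/(5.306 + 16.84) = 29.12 mV.
(Unloaded: V_out = x·V_DC = 29.8 mV.)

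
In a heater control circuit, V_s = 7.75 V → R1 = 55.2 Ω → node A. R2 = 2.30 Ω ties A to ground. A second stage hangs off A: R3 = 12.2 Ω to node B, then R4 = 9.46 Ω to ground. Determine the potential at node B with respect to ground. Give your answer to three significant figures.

V_B ≈ 0.123 V

The second stage (R3 + R4 = 21.66 Ω) loads node A in parallel with R2.
R2 ‖ (R3+R4) = 2.079 Ω.
So V_A = 7.75 × 0.03630 = 0.2813 V.
Stage 2 is unloaded, so V_B = V_A · R4/(R3+R4) = 0.2813 × 9.46/21.66 = 0.1229 V.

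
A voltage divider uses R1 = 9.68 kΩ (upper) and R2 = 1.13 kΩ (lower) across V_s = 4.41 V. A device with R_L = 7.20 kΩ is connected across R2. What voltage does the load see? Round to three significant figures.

V_out ≈ 0.404 V

The load sits in parallel with R2, giving an effective lower resistance R2' = R2·R_L/(R2+R_L) = 0.9767 kΩ.
Then V_out = V_s · R2'/(R1 + R2') = 4.41 × 0.9767/10.66 = 0.4042 V.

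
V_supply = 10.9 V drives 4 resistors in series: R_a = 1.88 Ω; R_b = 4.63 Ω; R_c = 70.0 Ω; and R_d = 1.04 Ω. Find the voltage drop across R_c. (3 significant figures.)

Series total: ΣR = 1.88 + 4.63 + 70.0 + 1.04 = 77.55 Ω.
Voltage divider: V = V_supply · (70.00 / 77.55) = 10.9 × 0.9026 = 9.839 V.

V ≈ 9.84 V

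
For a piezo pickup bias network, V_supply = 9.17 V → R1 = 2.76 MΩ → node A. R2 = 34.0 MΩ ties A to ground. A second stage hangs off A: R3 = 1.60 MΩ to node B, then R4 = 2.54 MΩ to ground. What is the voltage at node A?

Node A sees R2 in parallel with the series input of stage 2, R3 + R4 = 4.140 MΩ.
R2 ‖ (R3+R4) = 3.691 MΩ.
So V_A = 9.17 × 0.5721 = 5.246 V.

V_A ≈ 5.25 V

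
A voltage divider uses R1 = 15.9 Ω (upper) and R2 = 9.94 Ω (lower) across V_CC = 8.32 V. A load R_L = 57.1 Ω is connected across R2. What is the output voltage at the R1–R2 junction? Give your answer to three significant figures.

V_out ≈ 2.89 V

First combine the lower leg with the load: R2 ‖ R_L = 8.466 Ω.
Now apply the divider: V_out = 8.32 × 0.3475 = 2.891 V.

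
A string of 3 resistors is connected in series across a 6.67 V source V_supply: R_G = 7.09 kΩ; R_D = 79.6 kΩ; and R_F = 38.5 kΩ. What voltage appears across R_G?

Total series resistance ΣR = 7.09 + 79.6 + 38.5 = 125.2 kΩ.
V = V_supply · R/ΣR = 6.67 × 0.05663 = 0.3777 V.

V ≈ 0.378 V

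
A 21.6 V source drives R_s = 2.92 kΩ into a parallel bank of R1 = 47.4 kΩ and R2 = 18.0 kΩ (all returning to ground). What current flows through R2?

Combine the parallel branches: R_p = (1/47.4 + 1/18.0)⁻¹ = 13.05 kΩ.
V_A = 21.6 × 13.05/15.97 = 17.65 V.
I(R2) = V_A / R2 = 17.65/18.0 = 0.9805 mA.

I ≈ 0.981 mA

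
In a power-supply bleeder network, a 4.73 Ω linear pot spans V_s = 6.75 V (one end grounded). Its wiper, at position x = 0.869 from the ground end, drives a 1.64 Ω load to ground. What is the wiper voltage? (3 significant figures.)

The pot divides into 0.6196 Ω above the wiper and 4.110 Ω below.
R_L loads the lower segment: effective lower R = 1.172 Ω.
V_out = 6.75 × 1.172/(0.6196 + 1.172) = 4.416 V.

V_out ≈ 4.42 V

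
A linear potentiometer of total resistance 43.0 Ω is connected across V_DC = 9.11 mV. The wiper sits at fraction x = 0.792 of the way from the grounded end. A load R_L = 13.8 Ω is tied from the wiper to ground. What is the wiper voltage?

V_out ≈ 4.77 mV

Split the track: R_lower = x·R_p = 34.06 Ω, R_upper = (1−x)·R_p = 8.944 Ω.
Lower segment in parallel with the load: 34.06 ‖ 13.8 = 9.821 Ω.
V_out = 9.11 × 9.821/(8.944 + 9.821) = 4.768 mV.
(Unloaded: V_out = x·V_DC = 7.22 mV.)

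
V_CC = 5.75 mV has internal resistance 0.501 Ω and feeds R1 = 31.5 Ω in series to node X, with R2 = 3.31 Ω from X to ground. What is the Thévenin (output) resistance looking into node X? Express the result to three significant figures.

R1' = 0.501 + 31.5 = 32.00 Ω (source resistance + R1).
Looking into X with the source shorted: R_th = R1'·R2/(R1'+R2) = 32.00 × 3.31/35.31 = 3.000 Ω.

R_th ≈ 3.00 Ω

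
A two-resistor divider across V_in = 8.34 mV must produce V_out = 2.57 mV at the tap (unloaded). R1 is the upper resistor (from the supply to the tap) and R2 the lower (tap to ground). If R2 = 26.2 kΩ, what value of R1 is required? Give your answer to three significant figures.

V_out/V_in = R2/(R1+R2) = 0.3082.
Rearranging, R1 = R2·(1−k)/k = 26.2 × 2.245 = 58.82 kΩ.

R1 ≈ 58.8 kΩ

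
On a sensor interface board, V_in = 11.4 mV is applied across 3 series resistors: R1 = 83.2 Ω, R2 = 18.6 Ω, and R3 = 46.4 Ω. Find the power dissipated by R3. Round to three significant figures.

P ≈ 0.275 µW

Series current I = V_in/ΣR = 11.4/148.2 = 0.07692 mA.
P = I²R = 0.005917 × 46.4 = 0.2746 µW.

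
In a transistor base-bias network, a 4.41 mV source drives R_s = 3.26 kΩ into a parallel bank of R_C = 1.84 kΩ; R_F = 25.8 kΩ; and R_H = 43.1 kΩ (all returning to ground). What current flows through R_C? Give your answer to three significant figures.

Parallel bank: R_p = 1/(1/1.84 + 1/25.8 + 1/43.1) = 1.652 kΩ.
V_A = 4.41 × 1.652/4.912 = 1.483 mV.
Branch current I = V_A/R_C = 1.483/1.84 = 0.8060 µA.
(Equivalently: I_total = 0.8979 µA, then current-divider fraction G_k/ΣG = 0.8977.)

I ≈ 0.806 µA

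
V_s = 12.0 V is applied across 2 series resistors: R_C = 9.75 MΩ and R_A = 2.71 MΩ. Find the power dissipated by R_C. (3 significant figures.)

P ≈ 9.04 µW

The common current is I = 12.0/12.46 = 0.9631 µA.
V(R_C) = I·R = 9.390 V; P = V·I = 9.390 × 0.9631 = 9.043 µW.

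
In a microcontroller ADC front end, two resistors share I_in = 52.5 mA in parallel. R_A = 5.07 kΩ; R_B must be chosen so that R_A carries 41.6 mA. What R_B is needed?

Two-branch current divider: I_A = I_in · R_B/(R_A + R_B).
41.6/52.5 = R_B/(R_A + R_B) → R_B = R_A · (0.7924)/(1 − 0.7924) = 5.07 × 3.817 = 19.35 kΩ.

R_B ≈ 19.3 kΩ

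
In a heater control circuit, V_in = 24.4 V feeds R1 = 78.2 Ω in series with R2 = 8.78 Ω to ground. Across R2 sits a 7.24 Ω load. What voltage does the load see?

The load sits in parallel with R2, giving an effective lower resistance R2' = R2·R_L/(R2+R_L) = 3.968 Ω.
Then V_out = V_in · R2'/(R1 + R2') = 24.4 × 3.968/82.17 = 1.178 V.

V_out ≈ 1.18 V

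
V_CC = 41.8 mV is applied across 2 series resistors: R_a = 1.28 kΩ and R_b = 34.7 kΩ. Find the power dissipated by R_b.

The common current is I = 41.8/35.98 = 1.162 µA.
V(R_b) = I·R = 40.31 mV; P = V·I = 40.31 × 1.162 = 46.83 nW.

P ≈ 46.8 nW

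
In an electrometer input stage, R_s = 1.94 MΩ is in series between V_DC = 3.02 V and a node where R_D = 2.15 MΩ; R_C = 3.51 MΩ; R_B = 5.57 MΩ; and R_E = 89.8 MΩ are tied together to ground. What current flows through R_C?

Parallel bank: R_p = 1/(1/2.15 + 1/3.51 + 1/5.57 + 1/89.8) = 1.063 MΩ.
Node voltage V_A = V_DC · R_p/(R_s + R_p) = 3.02 × 0.3540 = 1.069 V.
Branch current I = V_A/R_C = 1.069/3.51 = 0.3046 µA.

I ≈ 0.305 µA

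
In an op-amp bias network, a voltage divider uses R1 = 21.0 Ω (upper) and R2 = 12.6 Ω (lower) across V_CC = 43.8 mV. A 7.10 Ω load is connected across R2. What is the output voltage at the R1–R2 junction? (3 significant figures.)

The load sits in parallel with R2, giving an effective lower resistance R2' = R2·R_L/(R2+R_L) = 4.541 Ω.
Now apply the divider: V_out = 43.8 × 0.1778 = 7.787 mV.
(Unloaded it would be 16.4 mV; the load pulls it down.)

V_out ≈ 7.79 mV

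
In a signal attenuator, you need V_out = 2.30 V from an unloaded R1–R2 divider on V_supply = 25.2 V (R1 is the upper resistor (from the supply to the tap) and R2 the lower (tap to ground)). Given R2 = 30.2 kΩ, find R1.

R1 ≈ 301 kΩ

V_out/V_supply = R2/(R1+R2) = 0.09127.
R1 = R2·(1/k − 1) = 30.2 × 9.957 = 300.7 kΩ.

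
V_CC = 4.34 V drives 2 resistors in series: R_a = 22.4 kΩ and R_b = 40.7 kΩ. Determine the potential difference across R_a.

Series total: ΣR = 22.4 + 40.7 = 63.10 kΩ.
Voltage divider: V = V_CC · (22.40 / 63.10) = 4.34 × 0.3550 = 1.541 V.

V ≈ 1.54 V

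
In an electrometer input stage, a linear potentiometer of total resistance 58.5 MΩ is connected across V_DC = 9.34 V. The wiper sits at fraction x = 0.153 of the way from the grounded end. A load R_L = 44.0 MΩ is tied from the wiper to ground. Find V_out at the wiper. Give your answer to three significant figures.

Split the track: R_lower = x·R_p = 8.950 MΩ, R_upper = (1−x)·R_p = 49.55 MΩ.
(x·R_p) ‖ R_L = 7.438 MΩ.
V_out = 9.34 × 7.438/(49.55 + 7.438) = 1.219 V.
(Unloaded: V_out = x·V_DC = 1.43 V.)

V_out ≈ 1.22 V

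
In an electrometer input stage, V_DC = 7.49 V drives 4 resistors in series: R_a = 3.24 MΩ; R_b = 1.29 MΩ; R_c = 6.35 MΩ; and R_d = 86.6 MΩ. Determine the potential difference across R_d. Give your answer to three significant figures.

V ≈ 6.65 V

ΣR = 3.24 + 1.29 + 6.35 + 86.6 = 97.48 MΩ.
By the voltage-divider rule, V = 7.49 × 86.60/97.48 = 6.654 V.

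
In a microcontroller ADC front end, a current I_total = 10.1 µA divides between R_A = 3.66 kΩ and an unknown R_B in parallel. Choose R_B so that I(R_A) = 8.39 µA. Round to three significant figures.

R_B ≈ 18.0 kΩ

In a two-way split, I_A/I_total = R_B/(R_A + R_B).
With f = 0.8307, R_B = R_A · f/(1−f) = 3.66 × 4.906 = 17.96 kΩ.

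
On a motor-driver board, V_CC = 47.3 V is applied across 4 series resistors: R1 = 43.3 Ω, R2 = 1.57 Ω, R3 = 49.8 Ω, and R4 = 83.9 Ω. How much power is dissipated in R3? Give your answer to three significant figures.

Series current I = V_CC/ΣR = 47.3/178.6 = 0.2649 A.
V(R3) = I·R = 13.19 V; P = V·I = 13.19 × 0.2649 = 3.494 W.

P ≈ 3.49 W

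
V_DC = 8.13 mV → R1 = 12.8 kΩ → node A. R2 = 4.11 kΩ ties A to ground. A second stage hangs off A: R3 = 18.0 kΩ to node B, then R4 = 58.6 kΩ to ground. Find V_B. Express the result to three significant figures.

Looking into the second stage from A: R3 + R4 = 76.60 kΩ appears in parallel with R2.
R2 ‖ (R3+R4) = 3.901 kΩ.
V_A = 8.13 × 3.901/(12.8 + 3.901) = 1.899 mV.
Stage 2 is unloaded, so V_B = V_A · R4/(R3+R4) = 1.899 × 58.6/76.60 = 1.453 mV.

V_B ≈ 1.45 mV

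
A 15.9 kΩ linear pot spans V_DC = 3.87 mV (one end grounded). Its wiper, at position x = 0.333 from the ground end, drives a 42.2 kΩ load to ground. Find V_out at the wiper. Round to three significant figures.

Split the track: R_lower = x·R_p = 5.295 kΩ, R_upper = (1−x)·R_p = 10.61 kΩ.
(x·R_p) ‖ R_L = 4.704 kΩ.
Loaded-divider output: V_out = 3.87 × 0.3073 = 1.189 mV.

V_out ≈ 1.19 mV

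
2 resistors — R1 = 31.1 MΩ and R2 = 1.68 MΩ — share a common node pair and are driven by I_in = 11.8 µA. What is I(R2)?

I ≈ 11.2 µA

With just two branches, the current splits inversely with resistance.
I(R2) = 11.8 × 31.1/(31.1 + 1.68) = 11.8 × 0.9487 = 11.20 µA.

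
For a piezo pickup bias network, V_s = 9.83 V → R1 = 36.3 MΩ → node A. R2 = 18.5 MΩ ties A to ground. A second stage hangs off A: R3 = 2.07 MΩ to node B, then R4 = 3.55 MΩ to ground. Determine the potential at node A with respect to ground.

V_A ≈ 1.04 V

Looking into the second stage from A: R3 + R4 = 5.620 MΩ appears in parallel with R2.
Effective lower resistance at A: R2 ‖ 5.620 = 4.311 MΩ.
V_A = 9.83 × 4.311/(36.3 + 4.311) = 1.043 V.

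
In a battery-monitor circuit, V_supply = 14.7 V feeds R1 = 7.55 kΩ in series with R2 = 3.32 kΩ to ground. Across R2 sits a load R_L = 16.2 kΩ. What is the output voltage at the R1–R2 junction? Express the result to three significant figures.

V_out ≈ 3.93 V

The load sits in parallel with R2, giving an effective lower resistance R2' = R2·R_L/(R2+R_L) = 2.755 kΩ.
Voltage divider with the loaded lower leg: V_out = 14.7 × 2.755/(7.55 + 2.755) = 14.7 × 0.2674 = 3.930 V.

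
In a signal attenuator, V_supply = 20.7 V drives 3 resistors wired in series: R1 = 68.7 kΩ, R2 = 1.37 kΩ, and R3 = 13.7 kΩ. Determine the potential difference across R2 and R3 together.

V ≈ 3.72 V

Total series resistance ΣR = 68.7 + 1.37 + 13.7 = 83.77 kΩ.
R_{R2..R3} = 1.37 + 13.7 = 15.07 kΩ.
V = V_supply · R/ΣR = 20.7 × 0.1799 = 3.724 V.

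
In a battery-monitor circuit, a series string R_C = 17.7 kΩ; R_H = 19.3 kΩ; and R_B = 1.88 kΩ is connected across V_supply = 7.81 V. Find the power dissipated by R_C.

ΣR = 38.88 kΩ → I = 7.81/38.88 = 0.2009 mA.
P = I²R = 0.04035 × 17.7 = 0.7142 mW.

P ≈ 0.714 mW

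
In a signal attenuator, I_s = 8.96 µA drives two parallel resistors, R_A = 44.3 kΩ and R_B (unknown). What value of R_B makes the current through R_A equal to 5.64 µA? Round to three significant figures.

R_B ≈ 75.3 kΩ

Two-branch current divider: I_A = I_s · R_B/(R_A + R_B).
With f = 0.6295, R_B = R_A · f/(1−f) = 44.3 × 1.699 = 75.26 kΩ.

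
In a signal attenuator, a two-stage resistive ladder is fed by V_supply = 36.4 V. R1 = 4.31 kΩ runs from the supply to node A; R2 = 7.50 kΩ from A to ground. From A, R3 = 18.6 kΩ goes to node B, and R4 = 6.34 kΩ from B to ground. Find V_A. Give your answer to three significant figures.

The second stage (R3 + R4 = 24.94 kΩ) loads node A in parallel with R2.
R2 ‖ (R3+R4) = 5.766 kΩ.
V_A = 36.4 × 5.766/(4.31 + 5.766) = 20.83 V.

V_A ≈ 20.8 V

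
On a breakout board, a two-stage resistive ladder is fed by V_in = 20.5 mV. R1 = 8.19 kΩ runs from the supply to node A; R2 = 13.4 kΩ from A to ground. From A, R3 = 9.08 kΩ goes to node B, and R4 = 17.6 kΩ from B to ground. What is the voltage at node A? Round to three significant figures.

The second stage (R3 + R4 = 26.68 kΩ) loads node A in parallel with R2.
R2 ‖ (R3+R4) = 8.920 kΩ.
V_A = 20.5 × 8.920/(8.19 + 8.920) = 10.69 mV.

V_A ≈ 10.7 mV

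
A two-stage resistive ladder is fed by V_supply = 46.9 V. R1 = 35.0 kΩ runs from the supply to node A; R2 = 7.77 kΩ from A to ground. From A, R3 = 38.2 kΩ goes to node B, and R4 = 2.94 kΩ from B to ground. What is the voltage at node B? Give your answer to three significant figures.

Looking into the second stage from A: R3 + R4 = 41.14 kΩ appears in parallel with R2.
R2 ‖ (R3+R4) = 6.536 kΩ.
So V_A = 46.9 × 0.1574 = 7.380 V.
V_B = V_A × 0.07146 = 0.5274 V.

V_B ≈ 0.527 V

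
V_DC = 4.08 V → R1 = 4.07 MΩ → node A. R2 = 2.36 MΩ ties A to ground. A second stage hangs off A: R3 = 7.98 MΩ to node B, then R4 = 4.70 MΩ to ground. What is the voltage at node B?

Looking into the second stage from A: R3 + R4 = 12.68 MΩ appears in parallel with R2.
R2 ‖ (R3+R4) = 1.990 MΩ.
First divider: V_A = V_DC · 1.990/(4.07 + 1.990) = 1.340 V.
Stage 2 is unloaded, so V_B = V_A · R4/(R3+R4) = 1.340 × 4.70/12.68 = 0.4966 V.

V_B ≈ 0.497 V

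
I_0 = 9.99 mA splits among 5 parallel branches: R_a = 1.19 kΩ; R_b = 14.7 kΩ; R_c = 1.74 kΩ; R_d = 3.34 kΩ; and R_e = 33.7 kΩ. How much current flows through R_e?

Conductances: ΣG = 1/1.19 + 1/14.7 + 1/1.74 + 1/3.34 + 1/33.7 = 1.812 (1/kΩ).
R_e takes the fraction G_k/ΣG = 0.02967/1.812 = 0.01637, so I = 9.99 × 0.01637 = 0.1636 mA.

I ≈ 0.164 mA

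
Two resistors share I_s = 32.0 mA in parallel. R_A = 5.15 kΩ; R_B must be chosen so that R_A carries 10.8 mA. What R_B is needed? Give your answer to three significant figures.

In a two-way split, I_A/I_s = R_B/(R_A + R_B).
10.8/32.0 = R_B/(R_A + R_B) → R_B = R_A · (0.3375)/(1 − 0.3375) = 5.15 × 0.5094 = 2.624 kΩ.

R_B ≈ 2.62 kΩ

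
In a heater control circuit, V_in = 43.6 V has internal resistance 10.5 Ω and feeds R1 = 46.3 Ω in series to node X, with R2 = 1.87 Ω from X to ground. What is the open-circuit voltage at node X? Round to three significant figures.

V_th ≈ 1.39 V

R1' = 10.5 + 46.3 = 56.80 Ω (source resistance + R1).
With X open, the divider is unloaded: V_th = 43.6 × 1.87/58.67 = 1.390 V.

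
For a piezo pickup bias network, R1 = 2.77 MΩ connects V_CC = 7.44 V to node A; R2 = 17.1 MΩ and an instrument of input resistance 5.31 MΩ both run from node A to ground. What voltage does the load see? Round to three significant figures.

V_out ≈ 4.42 V

R2 ‖ R_L = (17.1 × 5.31)/(17.1 + 5.31) = 4.052 MΩ.
Now apply the divider: V_out = 7.44 × 0.5939 = 4.419 V.
(Unloaded it would be 6.40 V; the load pulls it down.)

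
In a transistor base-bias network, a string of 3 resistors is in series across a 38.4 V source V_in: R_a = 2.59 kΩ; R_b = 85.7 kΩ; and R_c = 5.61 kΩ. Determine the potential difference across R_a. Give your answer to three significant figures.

V ≈ 1.06 V

ΣR = 2.59 + 85.7 + 5.61 = 93.90 kΩ.
By the voltage-divider rule, V = 38.4 × 2.590/93.90 = 1.059 V.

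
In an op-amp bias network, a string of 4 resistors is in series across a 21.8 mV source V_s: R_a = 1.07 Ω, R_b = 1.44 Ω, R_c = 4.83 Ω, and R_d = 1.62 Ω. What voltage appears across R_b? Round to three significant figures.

Total series resistance ΣR = 1.07 + 1.44 + 4.83 + 1.62 = 8.960 Ω.
By the voltage-divider rule, V = 21.8 × 1.440/8.960 = 3.504 mV.

V ≈ 3.50 mV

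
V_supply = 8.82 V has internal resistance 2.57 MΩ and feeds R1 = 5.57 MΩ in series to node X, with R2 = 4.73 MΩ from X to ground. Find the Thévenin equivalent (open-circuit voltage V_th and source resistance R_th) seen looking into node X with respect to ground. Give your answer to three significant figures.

R1' = 2.57 + 5.57 = 8.140 MΩ (source resistance + R1).
Open-circuit (no load on X): V_th = V_supply · R2/(R1' + R2) = 8.82 × 4.73/(8.140 + 4.73) = 3.242 V.
Looking into X with the source shorted: R_th = R1'·R2/(R1'+R2) = 8.140 × 4.73/12.87 = 2.992 MΩ.

V_th ≈ 3.24 V, R_th ≈ 2.99 MΩ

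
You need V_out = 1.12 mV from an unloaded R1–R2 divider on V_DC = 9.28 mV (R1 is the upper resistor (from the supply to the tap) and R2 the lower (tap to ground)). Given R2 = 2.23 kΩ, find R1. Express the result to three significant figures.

R1 ≈ 16.2 kΩ

The divider ratio is R2/(R1+R2) = 1.12/9.28 = 0.1207.
So R1 = R2 · (V_DC/V_out − 1) = 2.23 × (9.28/1.12 − 1) = 2.23 × 7.286 = 16.25 kΩ.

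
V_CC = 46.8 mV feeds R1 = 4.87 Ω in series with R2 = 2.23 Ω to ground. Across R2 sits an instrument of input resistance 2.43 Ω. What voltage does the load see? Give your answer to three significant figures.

First combine the lower leg with the load: R2 ‖ R_L = 1.163 Ω.
Voltage divider with the loaded lower leg: V_out = 46.8 × 1.163/(4.87 + 1.163) = 46.8 × 0.1928 = 9.021 mV.
(Unloaded it would be 14.7 mV; the load pulls it down.)

V_out ≈ 9.02 mV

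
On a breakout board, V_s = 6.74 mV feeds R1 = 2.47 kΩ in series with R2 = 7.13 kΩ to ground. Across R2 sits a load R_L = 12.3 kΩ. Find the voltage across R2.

V_out ≈ 4.36 mV

R2 ‖ R_L = (7.13 × 12.3)/(7.13 + 12.3) = 4.514 kΩ.
Voltage divider with the loaded lower leg: V_out = 6.74 × 4.514/(2.47 + 4.514) = 6.74 × 0.6463 = 4.356 mV.
(Unloaded it would be 5.01 mV; the load pulls it down.)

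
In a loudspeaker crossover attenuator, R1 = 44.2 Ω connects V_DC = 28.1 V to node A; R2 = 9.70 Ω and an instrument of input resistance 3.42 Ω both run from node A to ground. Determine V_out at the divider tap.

V_out ≈ 1.52 V

First combine the lower leg with the load: R2 ‖ R_L = 2.529 Ω.
Now apply the divider: V_out = 28.1 × 0.05411 = 1.521 V.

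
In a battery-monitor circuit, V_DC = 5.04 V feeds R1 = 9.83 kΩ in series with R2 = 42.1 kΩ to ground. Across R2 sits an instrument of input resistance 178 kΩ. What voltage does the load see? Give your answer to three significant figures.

The load sits in parallel with R2, giving an effective lower resistance R2' = R2·R_L/(R2+R_L) = 34.05 kΩ.
Voltage divider with the loaded lower leg: V_out = 5.04 × 34.05/(9.83 + 34.05) = 5.04 × 0.7760 = 3.911 V.

V_out ≈ 3.91 V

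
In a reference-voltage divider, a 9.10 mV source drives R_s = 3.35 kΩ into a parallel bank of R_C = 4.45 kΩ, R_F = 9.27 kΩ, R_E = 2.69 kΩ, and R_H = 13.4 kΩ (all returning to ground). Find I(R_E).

I ≈ 0.937 µA

Combine the parallel branches: R_p = (1/4.45 + 1/9.27 + 1/2.69 + 1/13.4)⁻¹ = 1.284 kΩ.
V_A = 9.10 × 1.284/4.634 = 2.521 mV.
I(R_E) = V_A / R_E = 2.521/2.69 = 0.9372 µA.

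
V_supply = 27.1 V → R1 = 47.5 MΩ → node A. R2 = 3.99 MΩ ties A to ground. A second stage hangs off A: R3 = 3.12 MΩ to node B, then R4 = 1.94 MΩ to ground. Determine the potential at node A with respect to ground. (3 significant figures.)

The second stage (R3 + R4 = 5.060 MΩ) loads node A in parallel with R2.
R2 ‖ (R3+R4) = 2.231 MΩ.
First divider: V_A = V_supply · 2.231/(47.5 + 2.231) = 1.216 V.

V_A ≈ 1.22 V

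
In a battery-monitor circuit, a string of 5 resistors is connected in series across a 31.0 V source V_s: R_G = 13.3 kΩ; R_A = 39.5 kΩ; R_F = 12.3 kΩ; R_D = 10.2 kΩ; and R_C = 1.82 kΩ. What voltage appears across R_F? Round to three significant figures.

ΣR = 13.3 + 39.5 + 12.3 + 10.2 + 1.82 = 77.12 kΩ.
Voltage divider: V = V_s · (12.30 / 77.12) = 31.0 × 0.1595 = 4.944 V.

V ≈ 4.94 V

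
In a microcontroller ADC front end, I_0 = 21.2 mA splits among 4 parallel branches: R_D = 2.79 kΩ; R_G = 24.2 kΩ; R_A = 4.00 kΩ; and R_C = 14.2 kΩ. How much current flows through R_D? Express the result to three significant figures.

I ≈ 10.6 mA

Conductances: ΣG = 1/2.79 + 1/24.2 + 1/4.00 + 1/14.2 = 0.7202 (1/kΩ).
By the current-divider rule, I = I_0 · G_k/ΣG = 21.2 × 0.4977 = 10.55 mA.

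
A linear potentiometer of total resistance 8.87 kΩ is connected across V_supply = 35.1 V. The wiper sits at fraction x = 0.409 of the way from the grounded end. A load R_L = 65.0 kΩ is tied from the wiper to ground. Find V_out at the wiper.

Split the track: R_lower = x·R_p = 3.628 kΩ, R_upper = (1−x)·R_p = 5.242 kΩ.
Lower segment in parallel with the load: 3.628 ‖ 65.0 = 3.436 kΩ.
Then V_out = V_supply · 3.436/(5.242 + 3.436) = 13.90 V.
(Unloaded: V_out = x·V_supply = 14.4 V.)

V_out ≈ 13.9 V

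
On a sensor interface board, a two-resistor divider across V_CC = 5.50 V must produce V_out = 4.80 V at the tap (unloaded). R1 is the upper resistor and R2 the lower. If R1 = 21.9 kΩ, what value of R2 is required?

Required fraction k = V_out/V_CC = 0.8727.
Rearranging, R2 = R1·k/(1−k) = 21.9 × 6.857 = 150.2 kΩ.

R2 ≈ 150 kΩ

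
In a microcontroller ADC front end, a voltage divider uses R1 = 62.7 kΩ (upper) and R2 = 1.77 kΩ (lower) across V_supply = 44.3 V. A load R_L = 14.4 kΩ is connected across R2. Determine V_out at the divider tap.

First combine the lower leg with the load: R2 ‖ R_L = 1.576 kΩ.
Now apply the divider: V_out = 44.3 × 0.02452 = 1.086 V.

V_out ≈ 1.09 V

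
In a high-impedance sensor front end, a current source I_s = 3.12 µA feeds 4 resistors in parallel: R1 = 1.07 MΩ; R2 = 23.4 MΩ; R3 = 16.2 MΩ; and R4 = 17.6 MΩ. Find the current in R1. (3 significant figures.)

I ≈ 2.66 µA

Conductances: ΣG = 1/1.07 + 1/23.4 + 1/16.2 + 1/17.6 = 1.096 (1/MΩ).
By the current-divider rule, I = I_s · G_k/ΣG = 3.12 × 0.8528 = 2.661 µA.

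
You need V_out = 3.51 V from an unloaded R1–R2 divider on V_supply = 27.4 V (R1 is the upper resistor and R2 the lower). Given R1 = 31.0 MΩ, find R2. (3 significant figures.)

R2 ≈ 4.55 MΩ

V_out/V_supply = R2/(R1+R2) = 0.1281.
Rearranging, R2 = R1·k/(1−k) = 31.0 × 0.1469 = 4.555 MΩ.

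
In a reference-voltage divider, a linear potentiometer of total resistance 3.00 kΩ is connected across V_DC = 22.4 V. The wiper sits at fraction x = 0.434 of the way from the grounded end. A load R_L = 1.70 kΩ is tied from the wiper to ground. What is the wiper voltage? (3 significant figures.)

V_out ≈ 6.78 V

The pot divides into 1.698 kΩ above the wiper and 1.302 kΩ below.
(x·R_p) ‖ R_L = 0.7373 kΩ.
Loaded-divider output: V_out = 22.4 × 0.3028 = 6.782 V.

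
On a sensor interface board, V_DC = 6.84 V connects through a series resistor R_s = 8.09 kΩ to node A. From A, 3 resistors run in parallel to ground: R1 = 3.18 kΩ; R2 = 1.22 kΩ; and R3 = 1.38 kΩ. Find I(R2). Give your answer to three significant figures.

I ≈ 0.350 mA

Equivalent of the parallel group: R_p = 0.5380 kΩ.
Node voltage V_A = V_DC · R_p/(R_s + R_p) = 6.84 × 0.06235 = 0.4265 V.
Branch current I = V_A/R2 = 0.4265/1.22 = 0.3496 mA.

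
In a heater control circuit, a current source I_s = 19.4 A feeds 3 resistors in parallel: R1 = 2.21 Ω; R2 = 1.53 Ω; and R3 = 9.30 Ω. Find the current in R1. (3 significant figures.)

Conductances: ΣG = 1/2.21 + 1/1.53 + 1/9.30 = 1.214 (1/Ω).
R1 takes the fraction G_k/ΣG = 0.4525/1.214 = 0.3728, so I = 19.4 × 0.3728 = 7.233 A.

I ≈ 7.23 A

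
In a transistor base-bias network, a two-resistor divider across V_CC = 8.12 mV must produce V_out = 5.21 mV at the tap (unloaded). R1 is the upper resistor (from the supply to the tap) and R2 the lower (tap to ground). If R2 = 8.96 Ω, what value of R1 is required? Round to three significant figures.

R1 ≈ 5.00 Ω

V_out/V_CC = R2/(R1+R2) = 0.6416.
Rearranging, R1 = R2·(1−k)/k = 8.96 × 0.5585 = 5.005 Ω.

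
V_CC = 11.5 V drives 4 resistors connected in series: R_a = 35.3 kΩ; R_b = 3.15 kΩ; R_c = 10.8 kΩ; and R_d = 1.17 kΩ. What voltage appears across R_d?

V ≈ 0.267 V

Series total: ΣR = 35.3 + 3.15 + 10.8 + 1.17 = 50.42 kΩ.
By the voltage-divider rule, V = 11.5 × 1.170/50.42 = 0.2669 V.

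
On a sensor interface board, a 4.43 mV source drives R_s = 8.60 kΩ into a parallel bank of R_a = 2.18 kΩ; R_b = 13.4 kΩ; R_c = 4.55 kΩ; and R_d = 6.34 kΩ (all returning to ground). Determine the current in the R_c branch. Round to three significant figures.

Parallel bank: R_p = 1/(1/2.18 + 1/13.4 + 1/4.55 + 1/6.34) = 1.098 kΩ.
Node voltage V_A = V_in · R_p/(R_s + R_p) = 4.43 × 0.1132 = 0.5015 mV.
Branch current I = V_A/R_c = 0.5015/4.55 = 0.1102 µA.

I ≈ 0.110 µA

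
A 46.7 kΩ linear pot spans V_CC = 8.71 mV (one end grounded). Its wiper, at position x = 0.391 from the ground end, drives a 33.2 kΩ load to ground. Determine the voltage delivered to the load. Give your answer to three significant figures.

Lower segment x·R_p = 18.26 kΩ; upper segment (1−x)·R_p = 28.44 kΩ.
R_L loads the lower segment: effective lower R = 11.78 kΩ.
Loaded-divider output: V_out = 8.71 × 0.2929 = 2.551 mV.

V_out ≈ 2.55 mV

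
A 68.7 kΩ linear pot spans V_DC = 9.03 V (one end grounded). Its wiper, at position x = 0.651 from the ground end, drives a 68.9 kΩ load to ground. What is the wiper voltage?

V_out ≈ 4.79 V

Split the track: R_lower = x·R_p = 44.72 kΩ, R_upper = (1−x)·R_p = 23.98 kΩ.
(x·R_p) ‖ R_L = 27.12 kΩ.
V_out = 9.03 × 27.12/(23.98 + 27.12) = 4.793 V.
(Unloaded: V_out = x·V_DC = 5.88 V.)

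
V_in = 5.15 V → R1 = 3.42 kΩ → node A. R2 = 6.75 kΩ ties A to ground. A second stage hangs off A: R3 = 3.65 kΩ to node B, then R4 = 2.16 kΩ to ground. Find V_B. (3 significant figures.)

Looking into the second stage from A: R3 + R4 = 5.810 kΩ appears in parallel with R2.
R2 ‖ (R3+R4) = 3.122 kΩ.
V_A = 5.15 × 3.122/(3.42 + 3.122) = 2.458 V.
Stage 2 is unloaded, so V_B = V_A · R4/(R3+R4) = 2.458 × 2.16/5.810 = 0.9138 V.

V_B ≈ 0.914 V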